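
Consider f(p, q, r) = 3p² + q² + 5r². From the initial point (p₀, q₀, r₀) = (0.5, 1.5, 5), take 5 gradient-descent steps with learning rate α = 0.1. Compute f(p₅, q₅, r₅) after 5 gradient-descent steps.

0.2416705536

∇f = (6p, 2q, 10r)
(p₁, q₁, r₁) = (0.5, 1.5, 5) − 0.1·(3, 3, 50) = (0.2, 1.2, 0)
(p₂, q₂, r₂) = (0.2, 1.2, 0) − 0.1·(1.2, 2.4, 0) = (0.08, 0.96, 0)
(p₃, q₃, r₃) = (0.08, 0.96, 0) − 0.1·(0.48, 1.92, 0) = (0.032, 0.768, 0)
(p₄, q₄, r₄) = (0.032, 0.768, 0) − 0.1·(0.192, 1.536, 0) = (0.0128, 0.6144, 0)
(p₅, q₅, r₅) = (0.0128, 0.6144, 0) − 0.1·(0.0768, 1.2288, 0) = (0.00512, 0.49152, 0)
f(0.00512, 0.49152, 0) = 0.2416705536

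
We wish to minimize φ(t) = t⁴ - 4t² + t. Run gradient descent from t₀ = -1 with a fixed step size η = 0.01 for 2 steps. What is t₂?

φ′(t) = 4t³ - 8t + 1
Step 1: φ′(-1) = 5; t₁ = -1 − 0.01·5 = -1.05
Step 2: φ′(-1.05) = 4.7695; t₂ = -1.05 − 0.01·4.7695 = -1.097695

-1.097695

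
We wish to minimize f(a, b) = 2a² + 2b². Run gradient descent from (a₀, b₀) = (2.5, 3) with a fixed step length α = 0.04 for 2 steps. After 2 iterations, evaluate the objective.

∇f = (4a, 4b)
(a₁, b₁) = (2.5, 3) − 0.04·(10, 12) = (2.1, 2.52)
(a₂, b₂) = (2.1, 2.52) − 0.04·(8.4, 10.08) = (1.764, 2.1168)
f(1.764, 2.1168) = 15.18507648

15.18507648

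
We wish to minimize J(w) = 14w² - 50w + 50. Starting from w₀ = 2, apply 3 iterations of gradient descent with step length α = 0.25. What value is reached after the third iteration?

-44.5

J′(w) = 28w - 50
Step 1: J′(2) = 6; w₁ = 2 − 0.25·6 = 0.5
Step 2: J′(0.5) = -36; w₂ = 0.5 − 0.25·(-36) = 9.5
Step 3: J′(9.5) = 216; w₃ = 9.5 − 0.25·216 = -44.5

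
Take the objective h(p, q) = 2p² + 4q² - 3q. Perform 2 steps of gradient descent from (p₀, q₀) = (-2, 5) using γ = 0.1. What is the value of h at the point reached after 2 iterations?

∇h = (4p, 8q - 3)
(p₁, q₁) = (-2, 5) − 0.1·(-8, 37) = (-1.2, 1.3)
(p₂, q₂) = (-1.2, 1.3) − 0.1·(-4.8, 7.4) = (-0.72, 0.56)
h(-0.72, 0.56) = 0.6112

0.6112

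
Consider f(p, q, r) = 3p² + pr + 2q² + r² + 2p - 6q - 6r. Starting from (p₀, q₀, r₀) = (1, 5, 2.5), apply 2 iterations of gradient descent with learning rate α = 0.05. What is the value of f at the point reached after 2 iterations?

∇f = (6p + r + 2, 4q - 6, p + 2r - 6)
(p₁, q₁, r₁) = (1, 5, 2.5) − 0.05·(10.5, 14, 0) = (0.475, 4.3, 2.5)
(p₂, q₂, r₂) = (0.475, 4.3, 2.5) − 0.05·(7.35, 11.2, -0.525) = (0.1075, 3.74, 2.52625)
f(0.1075, 3.74, 2.52625) = -2.7191203125

-2.7191203125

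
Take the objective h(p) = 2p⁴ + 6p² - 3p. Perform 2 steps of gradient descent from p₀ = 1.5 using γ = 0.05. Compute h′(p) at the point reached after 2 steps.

h′(p) = 8p³ + 12p - 3
p₁ = 1.5 − 0.05·42 = -0.6
p₂ = -0.6 − 0.05·(-11.928) = -0.0036
h′(p) at (-0.0036) = -3.043200373248

-3.043200373248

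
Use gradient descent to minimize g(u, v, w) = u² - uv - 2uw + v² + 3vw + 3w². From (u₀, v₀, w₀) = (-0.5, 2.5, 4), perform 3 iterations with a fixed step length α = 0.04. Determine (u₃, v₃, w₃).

∇g = (2u - v - 2w, -u + 2v + 3w, -2u + 3v + 6w)
Step 1: at (-0.5, 2.5, 4), ∇g = (-11.5, 17.5, 32.5) → (-0.5, 2.5, 4) − 0.04·(-11.5, 17.5, 32.5) = (-0.04, 1.8, 2.7)
Step 2: at (-0.04, 1.8, 2.7), ∇g = (-7.28, 11.74, 21.68) → (-0.04, 1.8, 2.7) − 0.04·(-7.28, 11.74, 21.68) = (0.2512, 1.3304, 1.8328)
Step 3: at (0.2512, 1.3304, 1.8328), ∇g = (-4.4936, 7.908, 14.4856) → (0.2512, 1.3304, 1.8328) − 0.04·(-4.4936, 7.908, 14.4856) = (0.430944, 1.01408, 1.253376)

(0.430944, 1.01408, 1.253376)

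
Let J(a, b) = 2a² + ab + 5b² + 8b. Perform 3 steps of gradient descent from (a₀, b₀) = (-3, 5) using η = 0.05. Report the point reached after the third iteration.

(-1.828875, 0.140375)

∇J = (4a + b, a + 10b + 8)
(a₁, b₁) = (-3, 5) − 0.05·(-7, 55) = (-2.65, 2.25)
(a₂, b₂) = (-2.65, 2.25) − 0.05·(-8.35, 27.85) = (-2.2325, 0.8575)
(a₃, b₃) = (-2.2325, 0.8575) − 0.05·(-8.0725, 14.3425) = (-1.828875, 0.140375)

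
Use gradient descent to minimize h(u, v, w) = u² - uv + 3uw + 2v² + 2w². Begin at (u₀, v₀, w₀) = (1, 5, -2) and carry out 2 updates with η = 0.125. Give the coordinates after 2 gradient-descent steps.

(2.4375, 1.578125, -1.484375)

∇h = (2u - v + 3w, -u + 4v, 3u + 4w)
(u₁, v₁, w₁) = (1, 5, -2) − 0.125·(-9, 19, -5) = (2.125, 2.625, -1.375)
(u₂, v₂, w₂) = (2.125, 2.625, -1.375) − 0.125·(-2.5, 8.375, 0.875) = (2.4375, 1.578125, -1.484375)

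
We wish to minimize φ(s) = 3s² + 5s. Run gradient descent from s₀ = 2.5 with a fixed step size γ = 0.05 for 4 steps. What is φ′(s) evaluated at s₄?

4.802

φ′(s) = 6s + 5
s₁ = 2.5 − 0.05·20 = 1.5
s₂ = 1.5 − 0.05·14 = 0.8
s₃ = 0.8 − 0.05·9.8 = 0.31
s₄ = 0.31 − 0.05·6.86 = -0.033
φ′(s) at (-0.033) = 4.802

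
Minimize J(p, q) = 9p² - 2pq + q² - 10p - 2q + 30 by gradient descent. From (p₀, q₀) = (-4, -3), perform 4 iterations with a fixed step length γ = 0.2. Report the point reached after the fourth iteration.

(-201.4784, 25.6976)

∇J = (18p - 2q - 10, -2p + 2q - 2)
Step 1: at (-4, -3), ∇J = (-76, 0) → (-4, -3) − 0.2·(-76, 0) = (11.2, -3)
Step 2: at (11.2, -3), ∇J = (197.6, -30.4) → (11.2, -3) − 0.2·(197.6, -30.4) = (-28.32, 3.08)
Step 3: at (-28.32, 3.08), ∇J = (-525.92, 60.8) → (-28.32, 3.08) − 0.2·(-525.92, 60.8) = (76.864, -9.08)
Step 4: at (76.864, -9.08), ∇J = (1391.712, -173.888) → (76.864, -9.08) − 0.2·(1391.712, -173.888) = (-201.4784, 25.6976)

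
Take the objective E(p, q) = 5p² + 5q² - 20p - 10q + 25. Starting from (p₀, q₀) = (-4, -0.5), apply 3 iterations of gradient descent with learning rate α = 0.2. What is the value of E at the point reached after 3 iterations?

∇E = (10p - 20, 10q - 10)
(p₁, q₁) = (-4, -0.5) − 0.2·(-60, -15) = (8, 2.5)
(p₂, q₂) = (8, 2.5) − 0.2·(60, 15) = (-4, -0.5)
(p₃, q₃) = (-4, -0.5) − 0.2·(-60, -15) = (8, 2.5)
E(8, 2.5) = 191.25

191.25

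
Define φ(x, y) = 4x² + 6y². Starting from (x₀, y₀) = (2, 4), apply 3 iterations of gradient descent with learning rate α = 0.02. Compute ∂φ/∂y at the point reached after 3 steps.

21.070848

∇φ = (8x, 12y)
(x₁, y₁) = (2, 4) − 0.02·(16, 48) = (1.68, 3.04)
(x₂, y₂) = (1.68, 3.04) − 0.02·(13.44, 36.48) = (1.4112, 2.3104)
(x₃, y₃) = (1.4112, 2.3104) − 0.02·(11.2896, 27.7248) = (1.185408, 1.755904)
∂φ/∂y at (1.185408, 1.755904) = 21.070848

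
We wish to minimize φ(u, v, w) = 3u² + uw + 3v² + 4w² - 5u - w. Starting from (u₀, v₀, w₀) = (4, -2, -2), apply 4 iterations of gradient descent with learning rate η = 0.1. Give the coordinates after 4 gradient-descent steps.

∇φ = (6u + w - 5, 6v, u + 8w - 1)
Step 1: at (4, -2, -2), ∇φ = (17, -12, -13) → (4, -2, -2) − 0.1·(17, -12, -13) = (2.3, -0.8, -0.7)
Step 2: at (2.3, -0.8, -0.7), ∇φ = (8.1, -4.8, -4.3) → (2.3, -0.8, -0.7) − 0.1·(8.1, -4.8, -4.3) = (1.49, -0.32, -0.27)
Step 3: at (1.49, -0.32, -0.27), ∇φ = (3.67, -1.92, -1.67) → (1.49, -0.32, -0.27) − 0.1·(3.67, -1.92, -1.67) = (1.123, -0.128, -0.103)
Step 4: at (1.123, -0.128, -0.103), ∇φ = (1.635, -0.768, -0.701) → (1.123, -0.128, -0.103) − 0.1·(1.635, -0.768, -0.701) = (0.9595, -0.0512, -0.0329)

(0.9595, -0.0512, -0.0329)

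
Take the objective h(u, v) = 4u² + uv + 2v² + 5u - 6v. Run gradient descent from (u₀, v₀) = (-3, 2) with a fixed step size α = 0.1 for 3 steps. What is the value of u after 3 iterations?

∇h = (8u + v + 5, u + 4v - 6)
Step 1: at (-3, 2), ∇h = (-17, -1) → (-3, 2) − 0.1·(-17, -1) = (-1.3, 2.1)
Step 2: at (-1.3, 2.1), ∇h = (-3.3, 1.1) → (-1.3, 2.1) − 0.1·(-3.3, 1.1) = (-0.97, 1.99)
Step 3: at (-0.97, 1.99), ∇h = (-0.77, 0.99) → (-0.97, 1.99) − 0.1·(-0.77, 0.99) = (-0.893, 1.891)
u = -0.893

-0.893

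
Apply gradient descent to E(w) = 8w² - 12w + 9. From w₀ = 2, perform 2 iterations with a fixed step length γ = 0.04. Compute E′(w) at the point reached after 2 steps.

E′(w) = 16w - 12
Step 1: E′(2) = 20; w₁ = 2 − 0.04·20 = 1.2
Step 2: E′(1.2) = 7.2; w₂ = 1.2 − 0.04·7.2 = 0.912
E′(w) at (0.912) = 2.592

2.592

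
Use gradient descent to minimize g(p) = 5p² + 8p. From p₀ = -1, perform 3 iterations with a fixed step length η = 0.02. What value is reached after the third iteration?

g′(p) = 10p + 8
p₁ = -1 − 0.02·(-2) = -0.96
p₂ = -0.96 − 0.02·(-1.6) = -0.928
p₃ = -0.928 − 0.02·(-1.28) = -0.9024

-0.9024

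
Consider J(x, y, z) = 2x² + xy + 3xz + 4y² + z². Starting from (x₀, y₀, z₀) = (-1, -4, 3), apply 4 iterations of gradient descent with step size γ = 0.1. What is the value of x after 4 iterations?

∇J = (4x + y + 3z, x + 8y, 3x + 2z)
Step 1: at (-1, -4, 3), ∇J = (1, -33, 3) → (-1, -4, 3) − 0.1·(1, -33, 3) = (-1.1, -0.7, 2.7)
Step 2: at (-1.1, -0.7, 2.7), ∇J = (3, -6.7, 2.1) → (-1.1, -0.7, 2.7) − 0.1·(3, -6.7, 2.1) = (-1.4, -0.03, 2.49)
Step 3: at (-1.4, -0.03, 2.49), ∇J = (1.84, -1.64, 0.78) → (-1.4, -0.03, 2.49) − 0.1·(1.84, -1.64, 0.78) = (-1.584, 0.134, 2.412)
Step 4: at (-1.584, 0.134, 2.412), ∇J = (1.034, -0.512, 0.072) → (-1.584, 0.134, 2.412) − 0.1·(1.034, -0.512, 0.072) = (-1.6874, 0.1852, 2.4048)
x = -1.6874

-1.6874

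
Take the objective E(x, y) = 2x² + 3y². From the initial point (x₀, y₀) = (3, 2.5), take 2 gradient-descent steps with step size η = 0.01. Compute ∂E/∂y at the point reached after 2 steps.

∇E = (4x, 6y)
Step 1: at (3, 2.5), ∇E = (12, 15) → (3, 2.5) − 0.01·(12, 15) = (2.88, 2.35)
Step 2: at (2.88, 2.35), ∇E = (11.52, 14.1) → (2.88, 2.35) − 0.01·(11.52, 14.1) = (2.7648, 2.209)
∂E/∂y at (2.7648, 2.209) = 13.254

13.254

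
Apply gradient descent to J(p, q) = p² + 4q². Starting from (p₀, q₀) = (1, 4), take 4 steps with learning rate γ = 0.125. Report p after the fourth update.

0.31640625

∇J = (2p, 8q)
(p₁, q₁) = (1, 4) − 0.125·(2, 32) = (0.75, 0)
(p₂, q₂) = (0.75, 0) − 0.125·(1.5, 0) = (0.5625, 0)
(p₃, q₃) = (0.5625, 0) − 0.125·(1.125, 0) = (0.421875, 0)
(p₄, q₄) = (0.421875, 0) − 0.125·(0.84375, 0) = (0.31640625, 0)
p = 0.31640625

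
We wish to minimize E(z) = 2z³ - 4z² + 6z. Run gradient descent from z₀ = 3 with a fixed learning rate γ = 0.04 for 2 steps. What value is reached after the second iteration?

1.235136

E′(z) = 6z² - 8z + 6
z₁ = 3 − 0.04·36 = 1.56
z₂ = 1.56 − 0.04·8.1216 = 1.235136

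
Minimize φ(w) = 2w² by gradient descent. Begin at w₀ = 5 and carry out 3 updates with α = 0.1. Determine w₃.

1.08

φ′(w) = 4w
w₁ = 5 − 0.1·20 = 3
w₂ = 3 − 0.1·12 = 1.8
w₃ = 1.8 − 0.1·7.2 = 1.08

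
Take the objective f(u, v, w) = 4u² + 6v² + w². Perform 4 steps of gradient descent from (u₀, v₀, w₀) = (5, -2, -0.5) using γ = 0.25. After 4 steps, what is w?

∇f = (8u, 12v, 2w)
Step 1: at (5, -2, -0.5), ∇f = (40, -24, -1) → (5, -2, -0.5) − 0.25·(40, -24, -1) = (-5, 4, -0.25)
Step 2: at (-5, 4, -0.25), ∇f = (-40, 48, -0.5) → (-5, 4, -0.25) − 0.25·(-40, 48, -0.5) = (5, -8, -0.125)
Step 3: at (5, -8, -0.125), ∇f = (40, -96, -0.25) → (5, -8, -0.125) − 0.25·(40, -96, -0.25) = (-5, 16, -0.0625)
Step 4: at (-5, 16, -0.0625), ∇f = (-40, 192, -0.125) → (-5, 16, -0.0625) − 0.25·(-40, 192, -0.125) = (5, -32, -0.03125)
w = -0.03125

-0.03125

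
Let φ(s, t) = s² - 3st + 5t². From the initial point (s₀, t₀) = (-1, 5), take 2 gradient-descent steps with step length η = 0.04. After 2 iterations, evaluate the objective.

∇φ = (2s - 3t, -3s + 10t)
(s₁, t₁) = (-1, 5) − 0.04·(-17, 53) = (-0.32, 2.88)
(s₂, t₂) = (-0.32, 2.88) − 0.04·(-9.28, 29.76) = (0.0512, 1.6896)
φ(0.0512, 1.6896) = 14.01683968

14.01683968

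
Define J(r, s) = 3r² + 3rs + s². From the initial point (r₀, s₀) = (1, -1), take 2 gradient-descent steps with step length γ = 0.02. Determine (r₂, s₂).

∇J = (6r + 3s, 3r + 2s)
(r₁, s₁) = (1, -1) − 0.02·(3, 1) = (0.94, -1.02)
(r₂, s₂) = (0.94, -1.02) − 0.02·(2.58, 0.78) = (0.8884, -1.0356)

(0.8884, -1.0356)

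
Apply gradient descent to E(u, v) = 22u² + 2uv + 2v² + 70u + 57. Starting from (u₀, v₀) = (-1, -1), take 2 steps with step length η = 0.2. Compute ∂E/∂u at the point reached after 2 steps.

1445.76

∇E = (44u + 2v + 70, 2u + 4v)
(u₁, v₁) = (-1, -1) − 0.2·(24, -6) = (-5.8, 0.2)
(u₂, v₂) = (-5.8, 0.2) − 0.2·(-184.8, -10.8) = (31.16, 2.36)
∂E/∂u at (31.16, 2.36) = 1445.76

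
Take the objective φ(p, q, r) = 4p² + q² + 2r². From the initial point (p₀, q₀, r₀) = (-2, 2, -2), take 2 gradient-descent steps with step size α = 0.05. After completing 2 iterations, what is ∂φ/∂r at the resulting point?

-5.12

∇φ = (8p, 2q, 4r)
(p₁, q₁, r₁) = (-2, 2, -2) − 0.05·(-16, 4, -8) = (-1.2, 1.8, -1.6)
(p₂, q₂, r₂) = (-1.2, 1.8, -1.6) − 0.05·(-9.6, 3.6, -6.4) = (-0.72, 1.62, -1.28)
∂φ/∂r at (-0.72, 1.62, -1.28) = -5.12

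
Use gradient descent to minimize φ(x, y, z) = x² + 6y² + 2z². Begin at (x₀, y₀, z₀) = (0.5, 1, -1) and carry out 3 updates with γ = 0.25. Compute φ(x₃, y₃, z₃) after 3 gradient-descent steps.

∇φ = (2x, 12y, 4z)
(x₁, y₁, z₁) = (0.5, 1, -1) − 0.25·(1, 12, -4) = (0.25, -2, 0)
(x₂, y₂, z₂) = (0.25, -2, 0) − 0.25·(0.5, -24, 0) = (0.125, 4, 0)
(x₃, y₃, z₃) = (0.125, 4, 0) − 0.25·(0.25, 48, 0) = (0.0625, -8, 0)
φ(0.0625, -8, 0) = 384.00390625

384.00390625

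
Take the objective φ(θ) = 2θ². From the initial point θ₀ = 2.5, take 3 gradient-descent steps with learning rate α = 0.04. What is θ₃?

φ′(θ) = 4θ
Step 1: φ′(2.5) = 10; θ₁ = 2.5 − 0.04·10 = 2.1
Step 2: φ′(2.1) = 8.4; θ₂ = 2.1 − 0.04·8.4 = 1.764
Step 3: φ′(1.764) = 7.056; θ₃ = 1.764 − 0.04·7.056 = 1.48176

1.48176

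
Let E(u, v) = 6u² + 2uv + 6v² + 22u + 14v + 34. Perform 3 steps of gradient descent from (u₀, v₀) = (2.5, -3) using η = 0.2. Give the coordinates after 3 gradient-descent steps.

(-10.876, -3.776)

∇E = (12u + 2v + 22, 2u + 12v + 14)
Step 1: at (2.5, -3), ∇E = (46, -17) → (2.5, -3) − 0.2·(46, -17) = (-6.7, 0.4)
Step 2: at (-6.7, 0.4), ∇E = (-57.6, 5.4) → (-6.7, 0.4) − 0.2·(-57.6, 5.4) = (4.82, -0.68)
Step 3: at (4.82, -0.68), ∇E = (78.48, 15.48) → (4.82, -0.68) − 0.2·(78.48, 15.48) = (-10.876, -3.776)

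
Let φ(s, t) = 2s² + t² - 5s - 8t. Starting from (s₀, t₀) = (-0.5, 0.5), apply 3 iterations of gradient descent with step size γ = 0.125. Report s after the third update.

∇φ = (4s - 5, 2t - 8)
Step 1: at (-0.5, 0.5), ∇φ = (-7, -7) → (-0.5, 0.5) − 0.125·(-7, -7) = (0.375, 1.375)
Step 2: at (0.375, 1.375), ∇φ = (-3.5, -5.25) → (0.375, 1.375) − 0.125·(-3.5, -5.25) = (0.8125, 2.03125)
Step 3: at (0.8125, 2.03125), ∇φ = (-1.75, -3.9375) → (0.8125, 2.03125) − 0.125·(-1.75, -3.9375) = (1.03125, 2.5234375)
s = 1.03125

1.03125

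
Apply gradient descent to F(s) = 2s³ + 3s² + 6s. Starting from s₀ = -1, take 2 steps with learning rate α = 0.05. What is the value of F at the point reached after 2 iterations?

F′(s) = 6s² + 6s + 6
Step 1: F′(-1) = 6; s₁ = -1 − 0.05·6 = -1.3
Step 2: F′(-1.3) = 8.34; s₂ = -1.3 − 0.05·8.34 = -1.717
F(-1.717) = -11.581470626

-11.581470626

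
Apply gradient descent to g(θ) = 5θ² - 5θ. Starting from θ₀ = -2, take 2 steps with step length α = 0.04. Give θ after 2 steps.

g′(θ) = 10θ - 5
Step 1: g′(-2) = -25; θ₁ = -2 − 0.04·(-25) = -1
Step 2: g′(-1) = -15; θ₂ = -1 − 0.04·(-15) = -0.4

-0.4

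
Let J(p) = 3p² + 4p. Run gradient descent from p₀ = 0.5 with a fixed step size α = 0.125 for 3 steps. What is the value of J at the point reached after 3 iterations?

J′(p) = 6p + 4
Step 1: J′(0.5) = 7; p₁ = 0.5 − 0.125·7 = -0.375
Step 2: J′(-0.375) = 1.75; p₂ = -0.375 − 0.125·1.75 = -0.59375
Step 3: J′(-0.59375) = 0.4375; p₃ = -0.59375 − 0.125·0.4375 = -0.6484375
J(-0.6484375) = -1.33233642578125

-1.33233642578125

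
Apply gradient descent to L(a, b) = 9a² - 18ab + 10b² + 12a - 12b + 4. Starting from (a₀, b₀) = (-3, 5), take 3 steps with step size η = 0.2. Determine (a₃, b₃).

∇L = (18a - 18b + 12, -18a + 20b - 12)
Step 1: at (-3, 5), ∇L = (-132, 142) → (-3, 5) − 0.2·(-132, 142) = (23.4, -23.4)
Step 2: at (23.4, -23.4), ∇L = (854.4, -901.2) → (23.4, -23.4) − 0.2·(854.4, -901.2) = (-147.48, 156.84)
Step 3: at (-147.48, 156.84), ∇L = (-5465.76, 5779.44) → (-147.48, 156.84) − 0.2·(-5465.76, 5779.44) = (945.672, -999.048)

(945.672, -999.048)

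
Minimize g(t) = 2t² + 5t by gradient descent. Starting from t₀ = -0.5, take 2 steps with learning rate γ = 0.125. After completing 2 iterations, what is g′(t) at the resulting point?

0.75

g′(t) = 4t + 5
t₁ = -0.5 − 0.125·3 = -0.875
t₂ = -0.875 − 0.125·1.5 = -1.0625
g′(t) at (-1.0625) = 0.75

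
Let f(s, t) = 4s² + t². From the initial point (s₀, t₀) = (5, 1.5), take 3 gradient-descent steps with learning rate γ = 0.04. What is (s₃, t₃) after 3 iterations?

∇f = (8s, 2t)
Step 1: at (5, 1.5), ∇f = (40, 3) → (5, 1.5) − 0.04·(40, 3) = (3.4, 1.38)
Step 2: at (3.4, 1.38), ∇f = (27.2, 2.76) → (3.4, 1.38) − 0.04·(27.2, 2.76) = (2.312, 1.2696)
Step 3: at (2.312, 1.2696), ∇f = (18.496, 2.5392) → (2.312, 1.2696) − 0.04·(18.496, 2.5392) = (1.57216, 1.168032)

(1.57216, 1.168032)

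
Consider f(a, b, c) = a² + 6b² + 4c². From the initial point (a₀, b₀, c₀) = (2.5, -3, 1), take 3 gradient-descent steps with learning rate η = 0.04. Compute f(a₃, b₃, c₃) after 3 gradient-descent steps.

5.252801610752

∇f = (2a, 12b, 8c)
(a₁, b₁, c₁) = (2.5, -3, 1) − 0.04·(5, -36, 8) = (2.3, -1.56, 0.68)
(a₂, b₂, c₂) = (2.3, -1.56, 0.68) − 0.04·(4.6, -18.72, 5.44) = (2.116, -0.8112, 0.4624)
(a₃, b₃, c₃) = (2.116, -0.8112, 0.4624) − 0.04·(4.232, -9.7344, 3.6992) = (1.94672, -0.421824, 0.314432)
f(1.94672, -0.421824, 0.314432) = 5.252801610752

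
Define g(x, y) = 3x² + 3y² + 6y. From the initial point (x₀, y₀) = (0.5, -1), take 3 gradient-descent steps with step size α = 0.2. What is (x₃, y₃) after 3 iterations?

(-0.004, -1)

∇g = (6x, 6y + 6)
(x₁, y₁) = (0.5, -1) − 0.2·(3, 0) = (-0.1, -1)
(x₂, y₂) = (-0.1, -1) − 0.2·(-0.6, 0) = (0.02, -1)
(x₃, y₃) = (0.02, -1) − 0.2·(0.12, 0) = (-0.004, -1)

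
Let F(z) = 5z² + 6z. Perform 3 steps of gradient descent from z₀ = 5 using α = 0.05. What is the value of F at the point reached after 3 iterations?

F′(z) = 10z + 6
z₁ = 5 − 0.05·56 = 2.2
z₂ = 2.2 − 0.05·28 = 0.8
z₃ = 0.8 − 0.05·14 = 0.1
F(0.1) = 0.65

0.65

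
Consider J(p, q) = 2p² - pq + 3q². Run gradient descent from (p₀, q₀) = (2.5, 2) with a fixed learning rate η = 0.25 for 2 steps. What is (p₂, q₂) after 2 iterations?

(-0.09375, 0.3125)

∇J = (4p - q, -p + 6q)
Step 1: at (2.5, 2), ∇J = (8, 9.5) → (2.5, 2) − 0.25·(8, 9.5) = (0.5, -0.375)
Step 2: at (0.5, -0.375), ∇J = (2.375, -2.75) → (0.5, -0.375) − 0.25·(2.375, -2.75) = (-0.09375, 0.3125)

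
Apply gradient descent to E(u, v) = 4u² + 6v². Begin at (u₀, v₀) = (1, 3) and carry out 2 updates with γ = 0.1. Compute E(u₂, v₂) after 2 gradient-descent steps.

∇E = (8u, 12v)
(u₁, v₁) = (1, 3) − 0.1·(8, 36) = (0.2, -0.6)
(u₂, v₂) = (0.2, -0.6) − 0.1·(1.6, -7.2) = (0.04, 0.12)
E(0.04, 0.12) = 0.0928

0.0928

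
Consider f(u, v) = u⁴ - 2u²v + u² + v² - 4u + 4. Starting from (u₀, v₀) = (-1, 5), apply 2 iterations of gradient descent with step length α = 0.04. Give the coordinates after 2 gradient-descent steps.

∇f = (4u³ - 4uv + 2u - 4, -2u² + 2v)
Step 1: at (-1, 5), ∇f = (10, 8) → (-1, 5) − 0.04·(10, 8) = (-1.4, 4.68)
Step 2: at (-1.4, 4.68), ∇f = (8.432, 5.44) → (-1.4, 4.68) − 0.04·(8.432, 5.44) = (-1.73728, 4.4624)

(-1.73728, 4.4624)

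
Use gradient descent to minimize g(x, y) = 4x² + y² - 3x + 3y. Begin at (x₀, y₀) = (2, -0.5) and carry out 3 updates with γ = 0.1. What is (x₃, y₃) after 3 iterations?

∇g = (8x - 3, 2y + 3)
(x₁, y₁) = (2, -0.5) − 0.1·(13, 2) = (0.7, -0.7)
(x₂, y₂) = (0.7, -0.7) − 0.1·(2.6, 1.6) = (0.44, -0.86)
(x₃, y₃) = (0.44, -0.86) − 0.1·(0.52, 1.28) = (0.388, -0.988)

(0.388, -0.988)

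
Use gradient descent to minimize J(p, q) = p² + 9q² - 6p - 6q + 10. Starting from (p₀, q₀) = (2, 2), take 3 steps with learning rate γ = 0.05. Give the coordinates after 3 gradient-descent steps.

∇J = (2p - 6, 18q - 6)
(p₁, q₁) = (2, 2) − 0.05·(-2, 30) = (2.1, 0.5)
(p₂, q₂) = (2.1, 0.5) − 0.05·(-1.8, 3) = (2.19, 0.35)
(p₃, q₃) = (2.19, 0.35) − 0.05·(-1.62, 0.3) = (2.271, 0.335)

(2.271, 0.335)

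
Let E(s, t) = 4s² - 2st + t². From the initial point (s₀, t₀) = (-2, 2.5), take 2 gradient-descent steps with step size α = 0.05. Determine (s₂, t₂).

∇E = (8s - 2t, -2s + 2t)
Step 1: at (-2, 2.5), ∇E = (-21, 9) → (-2, 2.5) − 0.05·(-21, 9) = (-0.95, 2.05)
Step 2: at (-0.95, 2.05), ∇E = (-11.7, 6) → (-0.95, 2.05) − 0.05·(-11.7, 6) = (-0.365, 1.75)

(-0.365, 1.75)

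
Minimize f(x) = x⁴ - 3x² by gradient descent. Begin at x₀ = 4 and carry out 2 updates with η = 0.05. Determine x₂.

77.9152

f′(x) = 4x³ - 6x
x₁ = 4 − 0.05·232 = -7.6
x₂ = -7.6 − 0.05·(-1710.304) = 77.9152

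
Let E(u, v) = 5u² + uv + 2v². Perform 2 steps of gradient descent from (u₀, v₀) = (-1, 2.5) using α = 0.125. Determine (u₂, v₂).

(-0.15625, 0.6953125)

∇E = (10u + v, u + 4v)
(u₁, v₁) = (-1, 2.5) − 0.125·(-7.5, 9) = (-0.0625, 1.375)
(u₂, v₂) = (-0.0625, 1.375) − 0.125·(0.75, 5.4375) = (-0.15625, 0.6953125)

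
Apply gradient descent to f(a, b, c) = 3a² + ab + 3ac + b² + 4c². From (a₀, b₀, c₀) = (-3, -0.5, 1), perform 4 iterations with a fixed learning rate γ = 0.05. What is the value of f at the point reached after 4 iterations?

∇f = (6a + b + 3c, a + 2b, 3a + 8c)
(a₁, b₁, c₁) = (-3, -0.5, 1) − 0.05·(-15.5, -4, -1) = (-2.225, -0.3, 1.05)
(a₂, b₂, c₂) = (-2.225, -0.3, 1.05) − 0.05·(-10.5, -2.825, 1.725) = (-1.7, -0.15875, 0.96375)
(a₃, b₃, c₃) = (-1.7, -0.15875, 0.96375) − 0.05·(-7.4675, -2.0175, 2.61) = (-1.326625, -0.057875, 0.83325)
(a₄, b₄, c₄) = (-1.326625, -0.057875, 0.83325) − 0.05·(-5.517875, -1.442375, 2.686125) = (-1.05073125, 0.01424375, 0.69894375)
f(-1.05073125, 0.01424375, 0.69894375) = 3.04822835265625

3.04822835265625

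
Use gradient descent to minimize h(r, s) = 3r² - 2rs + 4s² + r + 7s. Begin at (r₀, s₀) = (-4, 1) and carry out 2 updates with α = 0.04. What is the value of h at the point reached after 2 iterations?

∇h = (6r - 2s + 1, -2r + 8s + 7)
Step 1: at (-4, 1), ∇h = (-25, 23) → (-4, 1) − 0.04·(-25, 23) = (-3, 0.08)
Step 2: at (-3, 0.08), ∇h = (-17.16, 13.64) → (-3, 0.08) − 0.04·(-17.16, 13.64) = (-2.3136, -0.4656)
h(-2.3136, -0.4656) = 9.198144

9.198144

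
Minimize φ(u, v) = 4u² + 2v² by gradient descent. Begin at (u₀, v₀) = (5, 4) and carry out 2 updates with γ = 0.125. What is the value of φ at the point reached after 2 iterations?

2

∇φ = (8u, 4v)
(u₁, v₁) = (5, 4) − 0.125·(40, 16) = (0, 2)
(u₂, v₂) = (0, 2) − 0.125·(0, 8) = (0, 1)
φ(0, 1) = 2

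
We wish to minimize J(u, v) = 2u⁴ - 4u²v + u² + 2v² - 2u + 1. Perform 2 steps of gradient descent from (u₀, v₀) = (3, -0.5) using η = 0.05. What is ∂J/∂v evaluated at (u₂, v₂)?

-234127.30691584

∇J = (8u³ - 8uv + 2u - 2, -4u² + 4v)
Step 1: at (3, -0.5), ∇J = (232, -38) → (3, -0.5) − 0.05·(232, -38) = (-8.6, 1.4)
Step 2: at (-8.6, 1.4), ∇J = (-5011.328, -290.24) → (-8.6, 1.4) − 0.05·(-5011.328, -290.24) = (241.9664, 15.912)
∂J/∂v at (241.9664, 15.912) = -234127.30691584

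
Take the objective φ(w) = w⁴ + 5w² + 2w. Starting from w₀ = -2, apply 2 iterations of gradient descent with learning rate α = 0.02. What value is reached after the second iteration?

φ′(w) = 4w³ + 10w + 2
Step 1: φ′(-2) = -50; w₁ = -2 − 0.02·(-50) = -1
Step 2: φ′(-1) = -12; w₂ = -1 − 0.02·(-12) = -0.76

-0.76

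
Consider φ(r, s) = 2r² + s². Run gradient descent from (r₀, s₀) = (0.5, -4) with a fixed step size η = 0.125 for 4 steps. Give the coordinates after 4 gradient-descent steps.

∇φ = (4r, 2s)
(r₁, s₁) = (0.5, -4) − 0.125·(2, -8) = (0.25, -3)
(r₂, s₂) = (0.25, -3) − 0.125·(1, -6) = (0.125, -2.25)
(r₃, s₃) = (0.125, -2.25) − 0.125·(0.5, -4.5) = (0.0625, -1.6875)
(r₄, s₄) = (0.0625, -1.6875) − 0.125·(0.25, -3.375) = (0.03125, -1.265625)

(0.03125, -1.265625)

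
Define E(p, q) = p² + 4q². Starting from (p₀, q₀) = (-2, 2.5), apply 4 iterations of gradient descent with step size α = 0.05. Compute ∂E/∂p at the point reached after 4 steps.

∇E = (2p, 8q)
Step 1: at (-2, 2.5), ∇E = (-4, 20) → (-2, 2.5) − 0.05·(-4, 20) = (-1.8, 1.5)
Step 2: at (-1.8, 1.5), ∇E = (-3.6, 12) → (-1.8, 1.5) − 0.05·(-3.6, 12) = (-1.62, 0.9)
Step 3: at (-1.62, 0.9), ∇E = (-3.24, 7.2) → (-1.62, 0.9) − 0.05·(-3.24, 7.2) = (-1.458, 0.54)
Step 4: at (-1.458, 0.54), ∇E = (-2.916, 4.32) → (-1.458, 0.54) − 0.05·(-2.916, 4.32) = (-1.3122, 0.324)
∂E/∂p at (-1.3122, 0.324) = -2.6244

-2.6244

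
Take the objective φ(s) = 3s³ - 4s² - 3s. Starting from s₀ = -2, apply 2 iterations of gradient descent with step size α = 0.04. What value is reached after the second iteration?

-10.752576

φ′(s) = 9s² - 8s - 3
s₁ = -2 − 0.04·49 = -3.96
s₂ = -3.96 − 0.04·169.8144 = -10.752576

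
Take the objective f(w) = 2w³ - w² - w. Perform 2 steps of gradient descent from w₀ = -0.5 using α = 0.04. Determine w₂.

-0.640064

f′(w) = 6w² - 2w - 1
Step 1: f′(-0.5) = 1.5; w₁ = -0.5 − 0.04·1.5 = -0.56
Step 2: f′(-0.56) = 2.0016; w₂ = -0.56 − 0.04·2.0016 = -0.640064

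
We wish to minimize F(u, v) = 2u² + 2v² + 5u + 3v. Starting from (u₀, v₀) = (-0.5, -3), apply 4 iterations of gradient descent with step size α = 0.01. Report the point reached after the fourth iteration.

∇F = (4u + 5, 4v + 3)
Step 1: at (-0.5, -3), ∇F = (3, -9) → (-0.5, -3) − 0.01·(3, -9) = (-0.53, -2.91)
Step 2: at (-0.53, -2.91), ∇F = (2.88, -8.64) → (-0.53, -2.91) − 0.01·(2.88, -8.64) = (-0.5588, -2.8236)
Step 3: at (-0.5588, -2.8236), ∇F = (2.7648, -8.2944) → (-0.5588, -2.8236) − 0.01·(2.7648, -8.2944) = (-0.586448, -2.740656)
Step 4: at (-0.586448, -2.740656), ∇F = (2.654208, -7.962624) → (-0.586448, -2.740656) − 0.01·(2.654208, -7.962624) = (-0.61299008, -2.66102976)

(-0.61299008, -2.66102976)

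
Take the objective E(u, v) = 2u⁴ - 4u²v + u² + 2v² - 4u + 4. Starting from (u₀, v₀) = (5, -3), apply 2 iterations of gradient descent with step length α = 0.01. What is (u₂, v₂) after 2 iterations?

∇E = (8u³ - 8uv + 2u - 4, -4u² + 4v)
Step 1: at (5, -3), ∇E = (1126, -112) → (5, -3) − 0.01·(1126, -112) = (-6.26, -1.88)
Step 2: at (-6.26, -1.88), ∇E = (-2073.185408, -164.2704) → (-6.26, -1.88) − 0.01·(-2073.185408, -164.2704) = (14.47185408, -0.237296)

(14.47185408, -0.237296)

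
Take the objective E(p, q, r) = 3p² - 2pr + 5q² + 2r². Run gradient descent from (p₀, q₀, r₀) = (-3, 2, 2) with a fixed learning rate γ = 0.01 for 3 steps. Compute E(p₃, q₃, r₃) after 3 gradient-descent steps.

40.581587544

∇E = (6p - 2r, 10q, -2p + 4r)
Step 1: at (-3, 2, 2), ∇E = (-22, 20, 14) → (-3, 2, 2) − 0.01·(-22, 20, 14) = (-2.78, 1.8, 1.86)
Step 2: at (-2.78, 1.8, 1.86), ∇E = (-20.4, 18, 13) → (-2.78, 1.8, 1.86) − 0.01·(-20.4, 18, 13) = (-2.576, 1.62, 1.73)
Step 3: at (-2.576, 1.62, 1.73), ∇E = (-18.916, 16.2, 12.072) → (-2.576, 1.62, 1.73) − 0.01·(-18.916, 16.2, 12.072) = (-2.38684, 1.458, 1.60928)
E(-2.38684, 1.458, 1.60928) = 40.581587544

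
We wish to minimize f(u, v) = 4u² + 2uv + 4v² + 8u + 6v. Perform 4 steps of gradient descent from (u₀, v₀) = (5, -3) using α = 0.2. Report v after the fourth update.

1.16

∇f = (8u + 2v + 8, 2u + 8v + 6)
(u₁, v₁) = (5, -3) − 0.2·(42, -8) = (-3.4, -1.4)
(u₂, v₂) = (-3.4, -1.4) − 0.2·(-22, -12) = (1, 1)
(u₃, v₃) = (1, 1) − 0.2·(18, 16) = (-2.6, -2.2)
(u₄, v₄) = (-2.6, -2.2) − 0.2·(-17.2, -16.8) = (0.84, 1.16)
v = 1.16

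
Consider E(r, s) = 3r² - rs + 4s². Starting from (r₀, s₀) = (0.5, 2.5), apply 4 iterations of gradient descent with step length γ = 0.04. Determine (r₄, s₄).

∇E = (6r - s, -r + 8s)
(r₁, s₁) = (0.5, 2.5) − 0.04·(0.5, 19.5) = (0.48, 1.72)
(r₂, s₂) = (0.48, 1.72) − 0.04·(1.16, 13.28) = (0.4336, 1.1888)
(r₃, s₃) = (0.4336, 1.1888) − 0.04·(1.4128, 9.0768) = (0.377088, 0.825728)
(r₄, s₄) = (0.377088, 0.825728) − 0.04·(1.4368, 6.228736) = (0.319616, 0.57657856)

(0.319616, 0.57657856)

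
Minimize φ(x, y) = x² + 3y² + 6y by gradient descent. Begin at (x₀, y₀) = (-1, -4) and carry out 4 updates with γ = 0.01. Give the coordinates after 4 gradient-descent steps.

∇φ = (2x, 6y + 6)
(x₁, y₁) = (-1, -4) − 0.01·(-2, -18) = (-0.98, -3.82)
(x₂, y₂) = (-0.98, -3.82) − 0.01·(-1.96, -16.92) = (-0.9604, -3.6508)
(x₃, y₃) = (-0.9604, -3.6508) − 0.01·(-1.9208, -15.9048) = (-0.941192, -3.491752)
(x₄, y₄) = (-0.941192, -3.491752) − 0.01·(-1.882384, -14.950512) = (-0.92236816, -3.34224688)

(-0.92236816, -3.34224688)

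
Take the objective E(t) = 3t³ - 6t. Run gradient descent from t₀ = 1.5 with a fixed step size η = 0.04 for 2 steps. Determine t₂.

0.858636

E′(t) = 9t² - 6
Step 1: E′(1.5) = 14.25; t₁ = 1.5 − 0.04·14.25 = 0.93
Step 2: E′(0.93) = 1.7841; t₂ = 0.93 − 0.04·1.7841 = 0.858636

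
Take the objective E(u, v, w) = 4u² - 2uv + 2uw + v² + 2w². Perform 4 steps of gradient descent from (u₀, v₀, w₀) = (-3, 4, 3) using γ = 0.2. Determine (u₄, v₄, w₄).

∇E = (8u - 2v + 2w, -2u + 2v, 2u + 4w)
(u₁, v₁, w₁) = (-3, 4, 3) − 0.2·(-26, 14, 6) = (2.2, 1.2, 1.8)
(u₂, v₂, w₂) = (2.2, 1.2, 1.8) − 0.2·(18.8, -2, 11.6) = (-1.56, 1.6, -0.52)
(u₃, v₃, w₃) = (-1.56, 1.6, -0.52) − 0.2·(-16.72, 6.32, -5.2) = (1.784, 0.336, 0.52)
(u₄, v₄, w₄) = (1.784, 0.336, 0.52) − 0.2·(14.64, -2.896, 5.648) = (-1.144, 0.9152, -0.6096)

(-1.144, 0.9152, -0.6096)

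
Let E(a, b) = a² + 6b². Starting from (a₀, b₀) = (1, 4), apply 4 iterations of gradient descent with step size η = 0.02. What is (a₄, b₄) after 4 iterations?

∇E = (2a, 12b)
(a₁, b₁) = (1, 4) − 0.02·(2, 48) = (0.96, 3.04)
(a₂, b₂) = (0.96, 3.04) − 0.02·(1.92, 36.48) = (0.9216, 2.3104)
(a₃, b₃) = (0.9216, 2.3104) − 0.02·(1.8432, 27.7248) = (0.884736, 1.755904)
(a₄, b₄) = (0.884736, 1.755904) − 0.02·(1.769472, 21.070848) = (0.84934656, 1.33448704)

(0.84934656, 1.33448704)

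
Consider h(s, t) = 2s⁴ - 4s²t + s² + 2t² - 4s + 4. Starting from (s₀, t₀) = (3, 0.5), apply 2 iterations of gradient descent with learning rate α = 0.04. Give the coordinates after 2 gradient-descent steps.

(38.26125568, 5.955616)

∇h = (8s³ - 8st + 2s - 4, -4s² + 4t)
Step 1: at (3, 0.5), ∇h = (206, -34) → (3, 0.5) − 0.04·(206, -34) = (-5.24, 1.86)
Step 2: at (-5.24, 1.86), ∇h = (-1087.531392, -102.3904) → (-5.24, 1.86) − 0.04·(-1087.531392, -102.3904) = (38.26125568, 5.955616)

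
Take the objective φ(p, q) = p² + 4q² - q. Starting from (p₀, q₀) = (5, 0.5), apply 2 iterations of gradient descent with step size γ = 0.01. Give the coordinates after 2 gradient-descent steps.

∇φ = (2p, 8q - 1)
(p₁, q₁) = (5, 0.5) − 0.01·(10, 3) = (4.9, 0.47)
(p₂, q₂) = (4.9, 0.47) − 0.01·(9.8, 2.76) = (4.802, 0.4424)

(4.802, 0.4424)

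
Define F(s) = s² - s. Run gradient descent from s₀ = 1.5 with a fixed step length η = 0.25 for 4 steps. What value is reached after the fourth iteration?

F′(s) = 2s - 1
Step 1: F′(1.5) = 2; s₁ = 1.5 − 0.25·2 = 1
Step 2: F′(1) = 1; s₂ = 1 − 0.25·1 = 0.75
Step 3: F′(0.75) = 0.5; s₃ = 0.75 − 0.25·0.5 = 0.625
Step 4: F′(0.625) = 0.25; s₄ = 0.625 − 0.25·0.25 = 0.5625

0.5625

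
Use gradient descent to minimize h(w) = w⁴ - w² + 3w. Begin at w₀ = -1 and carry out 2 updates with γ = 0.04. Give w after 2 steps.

-1.06322176

h′(w) = 4w³ - 2w + 3
Step 1: h′(-1) = 1; w₁ = -1 − 0.04·1 = -1.04
Step 2: h′(-1.04) = 0.580544; w₂ = -1.04 − 0.04·0.580544 = -1.06322176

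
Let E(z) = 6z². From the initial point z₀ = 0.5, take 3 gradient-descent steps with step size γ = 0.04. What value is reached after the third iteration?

E′(z) = 12z
Step 1: E′(0.5) = 6; z₁ = 0.5 − 0.04·6 = 0.26
Step 2: E′(0.26) = 3.12; z₂ = 0.26 − 0.04·3.12 = 0.1352
Step 3: E′(0.1352) = 1.6224; z₃ = 0.1352 − 0.04·1.6224 = 0.070304

0.070304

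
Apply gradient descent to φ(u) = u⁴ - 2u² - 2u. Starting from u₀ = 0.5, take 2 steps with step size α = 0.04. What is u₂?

0.78045696

φ′(u) = 4u³ - 4u - 2
u₁ = 0.5 − 0.04·(-3.5) = 0.64
u₂ = 0.64 − 0.04·(-3.511424) = 0.78045696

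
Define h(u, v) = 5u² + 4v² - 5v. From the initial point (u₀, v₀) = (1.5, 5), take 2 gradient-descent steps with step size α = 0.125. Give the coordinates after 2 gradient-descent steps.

∇h = (10u, 8v - 5)
Step 1: at (1.5, 5), ∇h = (15, 35) → (1.5, 5) − 0.125·(15, 35) = (-0.375, 0.625)
Step 2: at (-0.375, 0.625), ∇h = (-3.75, 0) → (-0.375, 0.625) − 0.125·(-3.75, 0) = (0.09375, 0.625)

(0.09375, 0.625)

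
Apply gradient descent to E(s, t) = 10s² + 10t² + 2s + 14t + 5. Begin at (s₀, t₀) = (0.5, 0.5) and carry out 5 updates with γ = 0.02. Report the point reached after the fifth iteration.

∇E = (20s + 2, 20t + 14)
Step 1: at (0.5, 0.5), ∇E = (12, 24) → (0.5, 0.5) − 0.02·(12, 24) = (0.26, 0.02)
Step 2: at (0.26, 0.02), ∇E = (7.2, 14.4) → (0.26, 0.02) − 0.02·(7.2, 14.4) = (0.116, -0.268)
Step 3: at (0.116, -0.268), ∇E = (4.32, 8.64) → (0.116, -0.268) − 0.02·(4.32, 8.64) = (0.0296, -0.4408)
Step 4: at (0.0296, -0.4408), ∇E = (2.592, 5.184) → (0.0296, -0.4408) − 0.02·(2.592, 5.184) = (-0.02224, -0.54448)
Step 5: at (-0.02224, -0.54448), ∇E = (1.5552, 3.1104) → (-0.02224, -0.54448) − 0.02·(1.5552, 3.1104) = (-0.053344, -0.606688)

(-0.053344, -0.606688)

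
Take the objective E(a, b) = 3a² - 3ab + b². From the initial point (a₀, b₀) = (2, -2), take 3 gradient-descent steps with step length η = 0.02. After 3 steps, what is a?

1.0772

∇E = (6a - 3b, -3a + 2b)
Step 1: at (2, -2), ∇E = (18, -10) → (2, -2) − 0.02·(18, -10) = (1.64, -1.8)
Step 2: at (1.64, -1.8), ∇E = (15.24, -8.52) → (1.64, -1.8) − 0.02·(15.24, -8.52) = (1.3352, -1.6296)
Step 3: at (1.3352, -1.6296), ∇E = (12.9, -7.2648) → (1.3352, -1.6296) − 0.02·(12.9, -7.2648) = (1.0772, -1.484304)
a = 1.0772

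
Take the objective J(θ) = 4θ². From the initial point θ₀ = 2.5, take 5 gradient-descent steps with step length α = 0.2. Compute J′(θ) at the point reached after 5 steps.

J′(θ) = 8θ
Step 1: J′(2.5) = 20; θ₁ = 2.5 − 0.2·20 = -1.5
Step 2: J′(-1.5) = -12; θ₂ = -1.5 − 0.2·(-12) = 0.9
Step 3: J′(0.9) = 7.2; θ₃ = 0.9 − 0.2·7.2 = -0.54
Step 4: J′(-0.54) = -4.32; θ₄ = -0.54 − 0.2·(-4.32) = 0.324
Step 5: J′(0.324) = 2.592; θ₅ = 0.324 − 0.2·2.592 = -0.1944
J′(θ) at (-0.1944) = -1.5552

-1.5552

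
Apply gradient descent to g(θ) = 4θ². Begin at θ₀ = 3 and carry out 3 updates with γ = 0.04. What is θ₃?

g′(θ) = 8θ
Step 1: g′(3) = 24; θ₁ = 3 − 0.04·24 = 2.04
Step 2: g′(2.04) = 16.32; θ₂ = 2.04 − 0.04·16.32 = 1.3872
Step 3: g′(1.3872) = 11.0976; θ₃ = 1.3872 − 0.04·11.0976 = 0.943296

0.943296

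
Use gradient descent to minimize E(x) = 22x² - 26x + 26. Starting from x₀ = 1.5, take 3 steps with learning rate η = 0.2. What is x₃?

-430.82

E′(x) = 44x - 26
Step 1: E′(1.5) = 40; x₁ = 1.5 − 0.2·40 = -6.5
Step 2: E′(-6.5) = -312; x₂ = -6.5 − 0.2·(-312) = 55.9
Step 3: E′(55.9) = 2433.6; x₃ = 55.9 − 0.2·2433.6 = -430.82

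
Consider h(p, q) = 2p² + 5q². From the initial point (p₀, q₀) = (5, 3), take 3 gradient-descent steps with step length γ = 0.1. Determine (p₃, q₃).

∇h = (4p, 10q)
(p₁, q₁) = (5, 3) − 0.1·(20, 30) = (3, 0)
(p₂, q₂) = (3, 0) − 0.1·(12, 0) = (1.8, 0)
(p₃, q₃) = (1.8, 0) − 0.1·(7.2, 0) = (1.08, 0)

(1.08, 0)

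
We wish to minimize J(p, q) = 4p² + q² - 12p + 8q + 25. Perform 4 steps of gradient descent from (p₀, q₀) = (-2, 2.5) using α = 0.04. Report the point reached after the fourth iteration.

(0.75165184, 0.65655424)

∇J = (8p - 12, 2q + 8)
Step 1: at (-2, 2.5), ∇J = (-28, 13) → (-2, 2.5) − 0.04·(-28, 13) = (-0.88, 1.98)
Step 2: at (-0.88, 1.98), ∇J = (-19.04, 11.96) → (-0.88, 1.98) − 0.04·(-19.04, 11.96) = (-0.1184, 1.5016)
Step 3: at (-0.1184, 1.5016), ∇J = (-12.9472, 11.0032) → (-0.1184, 1.5016) − 0.04·(-12.9472, 11.0032) = (0.399488, 1.061472)
Step 4: at (0.399488, 1.061472), ∇J = (-8.804096, 10.122944) → (0.399488, 1.061472) − 0.04·(-8.804096, 10.122944) = (0.75165184, 0.65655424)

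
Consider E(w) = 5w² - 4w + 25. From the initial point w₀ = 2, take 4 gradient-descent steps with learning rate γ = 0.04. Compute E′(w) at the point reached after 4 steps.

E′(w) = 10w - 4
w₁ = 2 − 0.04·16 = 1.36
w₂ = 1.36 − 0.04·9.6 = 0.976
w₃ = 0.976 − 0.04·5.76 = 0.7456
w₄ = 0.7456 − 0.04·3.456 = 0.60736
E′(w) at (0.60736) = 2.0736

2.0736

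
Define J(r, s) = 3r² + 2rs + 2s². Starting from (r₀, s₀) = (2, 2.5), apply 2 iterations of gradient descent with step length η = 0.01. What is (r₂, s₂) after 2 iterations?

∇J = (6r + 2s, 2r + 4s)
Step 1: at (2, 2.5), ∇J = (17, 14) → (2, 2.5) − 0.01·(17, 14) = (1.83, 2.36)
Step 2: at (1.83, 2.36), ∇J = (15.7, 13.1) → (1.83, 2.36) − 0.01·(15.7, 13.1) = (1.673, 2.229)

(1.673, 2.229)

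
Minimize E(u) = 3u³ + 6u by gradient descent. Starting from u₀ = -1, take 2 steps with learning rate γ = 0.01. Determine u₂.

E′(u) = 9u² + 6
Step 1: E′(-1) = 15; u₁ = -1 − 0.01·15 = -1.15
Step 2: E′(-1.15) = 17.9025; u₂ = -1.15 − 0.01·17.9025 = -1.329025

-1.329025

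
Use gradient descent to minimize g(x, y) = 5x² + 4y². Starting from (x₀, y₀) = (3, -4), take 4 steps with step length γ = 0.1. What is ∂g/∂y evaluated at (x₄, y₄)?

∇g = (10x, 8y)
(x₁, y₁) = (3, -4) − 0.1·(30, -32) = (0, -0.8)
(x₂, y₂) = (0, -0.8) − 0.1·(0, -6.4) = (0, -0.16)
(x₃, y₃) = (0, -0.16) − 0.1·(0, -1.28) = (0, -0.032)
(x₄, y₄) = (0, -0.032) − 0.1·(0, -0.256) = (0, -0.0064)
∂g/∂y at (0, -0.0064) = -0.0512

-0.0512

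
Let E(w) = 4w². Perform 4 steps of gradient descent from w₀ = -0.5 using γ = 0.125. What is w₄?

E′(w) = 8w
w₁ = -0.5 − 0.125·(-4) = 0
w₂ = 0 − 0.125·0 = 0
w₃ = 0 − 0.125·0 = 0
w₄ = 0 − 0.125·0 = 0

0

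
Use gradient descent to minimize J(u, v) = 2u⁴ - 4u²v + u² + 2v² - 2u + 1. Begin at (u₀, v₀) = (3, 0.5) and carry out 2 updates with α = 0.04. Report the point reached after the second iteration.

(40.20114176, 6.090784)

∇J = (8u³ - 8uv + 2u - 2, -4u² + 4v)
Step 1: at (3, 0.5), ∇J = (208, -34) → (3, 0.5) − 0.04·(208, -34) = (-5.32, 1.86)
Step 2: at (-5.32, 1.86), ∇J = (-1138.028544, -105.7696) → (-5.32, 1.86) − 0.04·(-1138.028544, -105.7696) = (40.20114176, 6.090784)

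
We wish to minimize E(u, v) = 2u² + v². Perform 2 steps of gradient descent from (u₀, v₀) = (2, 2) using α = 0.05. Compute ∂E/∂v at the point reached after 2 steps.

3.24

∇E = (4u, 2v)
(u₁, v₁) = (2, 2) − 0.05·(8, 4) = (1.6, 1.8)
(u₂, v₂) = (1.6, 1.8) − 0.05·(6.4, 3.6) = (1.28, 1.62)
∂E/∂v at (1.28, 1.62) = 3.24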